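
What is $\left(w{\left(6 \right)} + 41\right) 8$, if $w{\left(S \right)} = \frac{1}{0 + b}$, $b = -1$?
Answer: $320$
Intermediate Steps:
$w{\left(S \right)} = -1$ ($w{\left(S \right)} = \frac{1}{0 - 1} = \frac{1}{-1} = -1$)
$\left(w{\left(6 \right)} + 41\right) 8 = \left(-1 + 41\right) 8 = 40 \cdot 8 = 320$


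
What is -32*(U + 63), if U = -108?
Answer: 1440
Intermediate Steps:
-32*(U + 63) = -32*(-108 + 63) = -32*(-45) = 1440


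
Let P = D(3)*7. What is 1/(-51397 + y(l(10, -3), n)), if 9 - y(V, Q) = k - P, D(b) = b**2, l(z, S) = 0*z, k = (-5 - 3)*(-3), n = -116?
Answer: -1/51349 ≈ -1.9475e-5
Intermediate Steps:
k = 24 (k = -8*(-3) = 24)
l(z, S) = 0
P = 63 (P = 3**2*7 = 9*7 = 63)
y(V, Q) = 48 (y(V, Q) = 9 - (24 - 1*63) = 9 - (24 - 63) = 9 - 1*(-39) = 9 + 39 = 48)
1/(-51397 + y(l(10, -3), n)) = 1/(-51397 + 48) = 1/(-51349) = -1/51349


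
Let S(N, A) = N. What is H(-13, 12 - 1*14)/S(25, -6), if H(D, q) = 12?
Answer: 12/25 ≈ 0.48000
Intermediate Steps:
H(-13, 12 - 1*14)/S(25, -6) = 12/25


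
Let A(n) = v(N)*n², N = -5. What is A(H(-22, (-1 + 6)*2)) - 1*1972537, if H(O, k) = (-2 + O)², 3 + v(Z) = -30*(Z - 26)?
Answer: 305583815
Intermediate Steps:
v(Z) = 777 - 30*Z (v(Z) = -3 - 30*(Z - 26) = -3 - 30*(-26 + Z) = -3 + (780 - 30*Z) = 777 - 30*Z)
A(n) = 927*n² (A(n) = (777 - 30*(-5))*n² = (777 + 150)*n² = 927*n²)
A(H(-22, (-1 + 6)*2)) - 1*1972537 = 927*((-2 - 22)²)² - 1*1972537 = 927*((-24)²)² - 1972537 = 927*576² - 1972537 = 927*331776 - 1972537 = 307556352 - 1972537 = 305583815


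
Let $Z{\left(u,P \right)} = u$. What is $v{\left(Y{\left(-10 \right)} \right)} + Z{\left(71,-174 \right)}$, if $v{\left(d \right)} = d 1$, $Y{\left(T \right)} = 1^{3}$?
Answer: $72$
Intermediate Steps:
$Y{\left(T \right)} = 1$
$v{\left(d \right)} = d$
$v{\left(Y{\left(-10 \right)} \right)} + Z{\left(71,-174 \right)} = 1 + 71 = 72$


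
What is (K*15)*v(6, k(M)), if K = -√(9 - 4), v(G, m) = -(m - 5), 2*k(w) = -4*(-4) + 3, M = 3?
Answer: 135*√5/2 ≈ 150.93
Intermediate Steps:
k(w) = 19/2 (k(w) = (-4*(-4) + 3)/2 = (16 + 3)/2 = (½)*19 = 19/2)
v(G, m) = 5 - m (v(G, m) = -(-5 + m) = 5 - m)
K = -√5 ≈ -2.2361
(K*15)*v(6, k(M)) = (-√5*15)*(5 - 1*19/2) = (-15*√5)*(5 - 19/2) = -15*√5*(-9/2) = 135*√5/2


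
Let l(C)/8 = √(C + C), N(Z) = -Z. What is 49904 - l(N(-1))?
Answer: 49904 - 8*√2 ≈ 49893.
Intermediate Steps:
l(C) = 8*√2*√C (l(C) = 8*√(C + C) = 8*√(2*C) = 8*(√2*√C) = 8*√2*√C)
49904 - l(N(-1)) = 49904 - 8*√2*√(-1*(-1)) = 49904 - 8*√2*√1 = 49904 - 8*√2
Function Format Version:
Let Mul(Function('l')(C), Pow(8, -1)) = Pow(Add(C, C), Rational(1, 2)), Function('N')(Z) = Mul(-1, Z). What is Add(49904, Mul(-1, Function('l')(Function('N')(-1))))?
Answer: Add(49904, Mul(-8, Pow(2, Rational(1, 2)))) ≈ 49893.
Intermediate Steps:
Function('l')(C) = Mul(8, Pow(2, Rational(1, 2)), Pow(C, Rational(1, 2))) (Function('l')(C) = Mul(8, Pow(Add(C, C), Rational(1, 2))) = Mul(8, Pow(Mul(2, C), Rational(1, 2))) = Mul(8, Mul(Pow(2, Rational(1, 2)), Pow(C, Rational(1, 2)))) = Mul(8, Pow(2, Rational(1, 2)), Pow(C, Rational(1, 2))))
Add(49904, Mul(-1, Function('l')(Function('N')(-1)))) = Add(49904, Mul(-1, Mul(8, Pow(2, Rational(1, 2)), Pow(Mul(-1, -1), Rational(1, 2))))) = Add(49904, Mul(-1, Mul(8, Pow(2, Rational(1, 2)), Pow(1, Rational(1, 2))))) = Add(49904, Mul(-1, Mul(8, Pow(2, Rational(1, 2)), 1))) = Add(49904, Mul(-1, Mul(8, Pow(2, Rational(1, 2))))) = Add(49904, Mul(-8, Pow(2, Rational(1, 2))))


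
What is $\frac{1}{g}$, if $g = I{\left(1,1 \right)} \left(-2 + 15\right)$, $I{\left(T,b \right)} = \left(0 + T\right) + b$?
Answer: $\frac{1}{26} \approx 0.038462$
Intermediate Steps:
$I{\left(T,b \right)} = T + b$
$g = 26$ ($g = \left(1 + 1\right) \left(-2 + 15\right) = 2 \cdot 13 = 26$)
$\frac{1}{g} = \frac{1}{26}$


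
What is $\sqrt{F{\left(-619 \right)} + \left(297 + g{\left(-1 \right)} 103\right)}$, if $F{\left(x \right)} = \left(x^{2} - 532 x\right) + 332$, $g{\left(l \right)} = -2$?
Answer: $2 \sqrt{178223} \approx 844.33$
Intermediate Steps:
$F{\left(x \right)} = 332 + x^{2} - 532 x$
$\sqrt{F{\left(-619 \right)} + \left(297 + g{\left(-1 \right)} 103\right)} = \sqrt{\left(332 + \left(-619\right)^{2} - -329308\right) + \left(297 - 206\right)} = \sqrt{\left(332 + 383161 + 329308\right) + \left(297 - 206\right)} = \sqrt{712801 + 91} = \sqrt{712892} = 2 \sqrt{178223}$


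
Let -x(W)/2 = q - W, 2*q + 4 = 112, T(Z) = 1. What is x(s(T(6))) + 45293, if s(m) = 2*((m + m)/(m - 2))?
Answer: 45177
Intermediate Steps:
s(m) = 4*m/(-2 + m) (s(m) = 2*((2*m)/(-2 + m)) = 2*(2*m/(-2 + m)) = 4*m/(-2 + m))
q = 54 (q = -2 + (½)*112 = -2 + 56 = 54)
x(W) = -108 + 2*W (x(W) = -2*(54 - W) = -108 + 2*W)
x(s(T(6))) + 45293 = (-108 + 2*(4*1/(-2 + 1))) + 45293 = (-108 + 2*(4*1/(-1))) + 45293 = (-108 + 2*(4*1*(-1))) + 45293 = (-108 + 2*(-4)) + 45293 = (-108 - 8) + 45293 = -116 + 45293 = 45177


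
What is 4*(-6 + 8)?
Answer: 8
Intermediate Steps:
4*(-6 + 8) = 4*2 = 8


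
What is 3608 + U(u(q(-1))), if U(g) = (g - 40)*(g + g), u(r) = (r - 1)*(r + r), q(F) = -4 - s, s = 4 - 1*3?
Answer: 6008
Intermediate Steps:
s = 1 (s = 4 - 3 = 1)
q(F) = -5 (q(F) = -4 - 1*1 = -4 - 1 = -5)
u(r) = 2*r*(-1 + r) (u(r) = (-1 + r)*(2*r) = 2*r*(-1 + r))
U(g) = 2*g*(-40 + g) (U(g) = (-40 + g)*(2*g) = 2*g*(-40 + g))
3608 + U(u(q(-1))) = 3608 + 2*(2*(-5)*(-1 - 5))*(-40 + 2*(-5)*(-1 - 5)) = 3608 + 2*(2*(-5)*(-6))*(-40 + 2*(-5)*(-6)) = 3608 + 2*60*(-40 + 60) = 3608 + 2*60*20 = 3608 + 2400 = 6008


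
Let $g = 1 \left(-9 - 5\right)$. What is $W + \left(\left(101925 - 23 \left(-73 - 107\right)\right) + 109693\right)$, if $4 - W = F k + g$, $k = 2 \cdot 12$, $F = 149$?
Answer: $212200$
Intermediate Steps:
$k = 24$
$g = -14$ ($g = 1 \left(-14\right) = -14$)
$W = -3558$ ($W = 4 - \left(149 \cdot 24 - 14\right) = 4 - \left(3576 - 14\right) = 4 - 3562 = -3558$)
$W + \left(\left(101925 - 23 \left(-73 - 107\right)\right) + 109693\right) = -3558 + \left(\left(101925 - 23 \left(-73 - 107\right)\right) + 109693\right) = -3558 + \left(\left(101925 - -4140\right) + 109693\right) = -3558 + \left(\left(101925 + 4140\right) + 109693\right) = -3558 + \left(106065 + 109693\right) = -3558 + 215758 = 212200$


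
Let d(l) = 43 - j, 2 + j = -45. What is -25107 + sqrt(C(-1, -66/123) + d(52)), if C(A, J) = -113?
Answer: -25107 + I*sqrt(23) ≈ -25107.0 + 4.7958*I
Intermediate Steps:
j = -47 (j = -2 - 45 = -47)
d(l) = 90 (d(l) = 43 - 1*(-47) = 43 + 47 = 90)
-25107 + sqrt(C(-1, -66/123) + d(52)) = -25107 + sqrt(-113 + 90) = -25107 + sqrt(-23) = -25107 + I*sqrt(23)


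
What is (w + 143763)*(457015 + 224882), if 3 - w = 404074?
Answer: -177503244276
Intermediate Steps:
w = -404071 (w = 3 - 1*404074 = 3 - 404074 = -404071)
(w + 143763)*(457015 + 224882) = (-404071 + 143763)*(457015 + 224882) = -260308*681897 = -177503244276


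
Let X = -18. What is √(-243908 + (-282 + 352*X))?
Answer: I*√250526 ≈ 500.53*I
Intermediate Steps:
√(-243908 + (-282 + 352*X)) = √(-243908 + (-282 + 352*(-18))) = √(-243908 + (-282 - 6336)) = √(-243908 - 6618) = √(-250526) = I*√250526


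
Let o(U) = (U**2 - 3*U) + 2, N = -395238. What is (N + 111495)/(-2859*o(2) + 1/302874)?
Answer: -85938377382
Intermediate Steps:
o(U) = 2 + U**2 - 3*U
(N + 111495)/(-2859*o(2) + 1/302874) = (-395238 + 111495)/(-2859*(2 + 2**2 - 3*2) + 1/302874) = -283743/(-2859*(2 + 4 - 6) + 1/302874) = -283743/(-2859*0 + 1/302874) = -283743/(0 + 1/302874) = -283743/1/302874 = -283743*302874 = -85938377382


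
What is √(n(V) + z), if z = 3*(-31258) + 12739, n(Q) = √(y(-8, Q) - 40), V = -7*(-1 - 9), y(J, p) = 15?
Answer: √(-81035 + 5*I) ≈ 0.0088 + 284.67*I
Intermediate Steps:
V = 70 (V = -7*(-10) = 70)
n(Q) = 5*I (n(Q) = √(15 - 40) = √(-25) = 5*I)
z = -81035 (z = -93774 + 12739 = -81035)
√(n(V) + z) = √(5*I - 81035) = √(-81035 + 5*I)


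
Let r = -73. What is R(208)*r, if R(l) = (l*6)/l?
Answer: -438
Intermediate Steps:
R(l) = 6 (R(l) = (6*l)/l = 6)
R(208)*r = 6*(-73) = -438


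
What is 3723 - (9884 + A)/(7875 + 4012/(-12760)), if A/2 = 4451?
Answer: 93462752241/25120247 ≈ 3720.6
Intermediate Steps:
A = 8902 (A = 2*4451 = 8902)
3723 - (9884 + A)/(7875 + 4012/(-12760)) = 3723 - (9884 + 8902)/(7875 + 4012/(-12760)) = 3723 - 18786/(7875 + 4012*(-1/12760)) = 3723 - 18786/(7875 - 1003/3190) = 3723 - 18786/25120247/3190 = 3723 - 18786*3190/25120247 = 3723 - 1*59927340/25120247 = 3723 - 59927340/25120247 = 93462752241/25120247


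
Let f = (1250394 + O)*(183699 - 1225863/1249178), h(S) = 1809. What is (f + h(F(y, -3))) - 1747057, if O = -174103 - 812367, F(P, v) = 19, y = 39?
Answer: 30280431129189686/624589 ≈ 4.8481e+10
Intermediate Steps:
O = -986470
f = 30281521191892758/624589 (f = (1250394 - 986470)*(183699 - 1225863/1249178) = 263924*(183699 - 1225863*1/1249178) = 263924*(183699 - 1225863/1249178) = 263924*(229471523559/1249178) = 30281521191892758/624589 ≈ 4.8482e+10)
(f + h(F(y, -3))) - 1747057 = (30281521191892758/624589 + 1809) - 1747057 = 30281522321774259/624589 - 1747057 = 30280431129189686/624589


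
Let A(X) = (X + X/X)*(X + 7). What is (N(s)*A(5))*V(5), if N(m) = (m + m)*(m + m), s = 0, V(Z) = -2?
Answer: 0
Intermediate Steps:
N(m) = 4*m**2 (N(m) = (2*m)*(2*m) = 4*m**2)
A(X) = (1 + X)*(7 + X) (A(X) = (X + 1)*(7 + X) = (1 + X)*(7 + X))
(N(s)*A(5))*V(5) = ((4*0**2)*(7 + 5**2 + 8*5))*(-2) = ((4*0)*(7 + 25 + 40))*(-2) = (0*72)*(-2) = 0*(-2) = 0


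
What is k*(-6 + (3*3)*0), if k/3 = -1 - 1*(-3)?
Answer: -36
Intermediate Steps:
k = 6 (k = 3*(-1 - 1*(-3)) = 3*(-1 + 3) = 3*2 = 6)
k*(-6 + (3*3)*0) = 6*(-6 + (3*3)*0) = 6*(-6 + 9*0) = 6*(-6 + 0) = 6*(-6) = -36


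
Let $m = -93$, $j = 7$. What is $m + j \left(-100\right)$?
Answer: $-793$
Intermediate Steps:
$m + j \left(-100\right) = -93 + 7 \left(-100\right) = -93 - 700 = -793$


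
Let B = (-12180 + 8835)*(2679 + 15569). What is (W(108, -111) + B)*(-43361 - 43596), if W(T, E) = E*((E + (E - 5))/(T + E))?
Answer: 5308547370763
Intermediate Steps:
W(T, E) = E*(-5 + 2*E)/(E + T) (W(T, E) = E*((E + (-5 + E))/(E + T)) = E*((-5 + 2*E)/(E + T)) = E*(-5 + 2*E)/(E + T))
B = -61039560 (B = -3345*18248 = -61039560)
(W(108, -111) + B)*(-43361 - 43596) = (-111*(-5 + 2*(-111))/(-111 + 108) - 61039560)*(-43361 - 43596) = (-111*(-5 - 222)/(-3) - 61039560)*(-86957) = (-111*(-⅓)*(-227) - 61039560)*(-86957) = (-8399 - 61039560)*(-86957) = -61047959*(-86957) = 5308547370763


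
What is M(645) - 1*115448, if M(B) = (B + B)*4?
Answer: -110288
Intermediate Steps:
M(B) = 8*B (M(B) = (2*B)*4 = 8*B)
M(645) - 1*115448 = 8*645 - 1*115448 = 5160 - 115448 = -110288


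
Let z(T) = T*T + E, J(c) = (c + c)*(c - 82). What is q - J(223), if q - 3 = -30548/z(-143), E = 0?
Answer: -1285925015/20449 ≈ -62885.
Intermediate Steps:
J(c) = 2*c*(-82 + c) (J(c) = (2*c)*(-82 + c) = 2*c*(-82 + c))
z(T) = T**2 (z(T) = T*T + 0 = T**2 + 0 = T**2)
q = 30799/20449 (q = 3 - 30548/((-143)**2) = 3 - 30548/20449 = 30799/20449 ≈ 1.5061)
q - J(223) = 30799/20449 - 2*223*(-82 + 223) = 30799/20449 - 2*223*141 = 30799/20449 - 1*62886 = 30799/20449 - 62886 = -1285925015/20449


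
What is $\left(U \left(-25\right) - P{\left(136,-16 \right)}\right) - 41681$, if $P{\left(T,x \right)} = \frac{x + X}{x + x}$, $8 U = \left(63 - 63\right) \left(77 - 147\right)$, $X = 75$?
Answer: $- \frac{1333733}{32} \approx -41679.0$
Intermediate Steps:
$U = 0$ ($U = \frac{\left(63 - 63\right) \left(77 - 147\right)}{8} = \frac{0 \left(-70\right)}{8} = \frac{1}{8} \cdot 0 = 0$)
$P{\left(T,x \right)} = \frac{75 + x}{2 x}$ ($P{\left(T,x \right)} = \frac{x + 75}{x + x} = \frac{75 + x}{2 x}$)
$\left(U \left(-25\right) - P{\left(136,-16 \right)}\right) - 41681 = \left(0 \left(-25\right) - \frac{75 - 16}{2 \left(-16\right)}\right) - 41681 = \left(0 - \frac{1}{2} \left(- \frac{1}{16}\right) 59\right) - 41681 = \left(0 - - \frac{59}{32}\right) - 41681 = \left(0 + \frac{59}{32}\right) - 41681 = \frac{59}{32} - 41681 = - \frac{1333733}{32}$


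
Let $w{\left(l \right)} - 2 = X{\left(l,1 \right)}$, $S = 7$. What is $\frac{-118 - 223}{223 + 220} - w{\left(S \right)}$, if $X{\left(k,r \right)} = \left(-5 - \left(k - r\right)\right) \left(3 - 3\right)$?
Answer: $- \frac{1227}{443} \approx -2.7698$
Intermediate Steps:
$X{\left(k,r \right)} = 0$ ($X{\left(k,r \right)} = \left(-5 + r - k\right) 0 = 0$)
$w{\left(l \right)} = 2$ ($w{\left(l \right)} = 2 + 0 = 2$)
$\frac{-118 - 223}{223 + 220} - w{\left(S \right)} = \frac{-118 - 223}{223 + 220} - 2 = - \frac{341}{443} - 2 = - \frac{1227}{443}$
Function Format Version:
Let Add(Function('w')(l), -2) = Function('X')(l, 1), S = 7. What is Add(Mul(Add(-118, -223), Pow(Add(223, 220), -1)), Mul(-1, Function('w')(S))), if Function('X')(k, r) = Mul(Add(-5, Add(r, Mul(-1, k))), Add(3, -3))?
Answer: Rational(-1227, 443) ≈ -2.7698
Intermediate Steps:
Function('X')(k, r) = 0 (Function('X')(k, r) = Mul(Add(-5, r, Mul(-1, k)), 0) = 0)
Function('w')(l) = 2 (Function('w')(l) = Add(2, 0) = 2)
Add(Mul(Add(-118, -223), Pow(Add(223, 220), -1)), Mul(-1, Function('w')(S))) = Add(Mul(Add(-118, -223), Pow(Add(223, 220), -1)), Mul(-1, 2)) = Add(Mul(-341, Pow(443, -1)), -2) = Add(Mul(-341, Rational(1, 443)), -2) = Add(Rational(-341, 443), -2) = Rational(-1227, 443)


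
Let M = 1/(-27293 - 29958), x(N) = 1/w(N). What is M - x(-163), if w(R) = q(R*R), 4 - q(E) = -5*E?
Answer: -190100/7605738099 ≈ -2.4994e-5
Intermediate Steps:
q(E) = 4 + 5*E (q(E) = 4 - (-5)*E = 4 + 5*E)
w(R) = 4 + 5*R² (w(R) = 4 + 5*(R*R) = 4 + 5*R²)
x(N) = 1/(4 + 5*N²)
M = -1/57251 (M = 1/(-57251) = -1/57251 ≈ -1.7467e-5)
M - x(-163) = -1/57251 - 1/(4 + 5*(-163)²) = -1/57251 - 1/(4 + 5*26569) = -1/57251 - 1/(4 + 132845) = -1/57251 - 1/132849 = -190100/7605738099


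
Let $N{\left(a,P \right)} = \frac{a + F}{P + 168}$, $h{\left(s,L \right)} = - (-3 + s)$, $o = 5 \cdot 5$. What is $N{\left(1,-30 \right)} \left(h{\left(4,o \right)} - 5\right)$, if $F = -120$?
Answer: $\frac{119}{23} \approx 5.1739$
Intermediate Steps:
$o = 25$
$h{\left(s,L \right)} = 3 - s$
$N{\left(a,P \right)} = \frac{-120 + a}{168 + P}$ ($N{\left(a,P \right)} = \frac{a - 120}{P + 168} = \frac{-120 + a}{168 + P}$)
$N{\left(1,-30 \right)} \left(h{\left(4,o \right)} - 5\right) = \frac{-120 + 1}{168 - 30} \left(\left(3 - 4\right) - 5\right) = \frac{1}{138} \left(-119\right) \left(\left(3 - 4\right) - 5\right) = \frac{1}{138} \left(-119\right) \left(-1 - 5\right) = \left(- \frac{119}{138}\right) \left(-6\right) = \frac{119}{23}$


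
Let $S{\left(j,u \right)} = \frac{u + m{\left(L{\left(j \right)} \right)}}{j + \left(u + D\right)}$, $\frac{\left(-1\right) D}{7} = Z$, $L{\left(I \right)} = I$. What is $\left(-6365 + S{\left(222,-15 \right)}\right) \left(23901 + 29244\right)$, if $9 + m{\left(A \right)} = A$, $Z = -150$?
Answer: $- \frac{141730753005}{419} \approx -3.3826 \cdot 10^{8}$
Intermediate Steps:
$m{\left(A \right)} = -9 + A$
$D = 1050$ ($D = \left(-7\right) \left(-150\right) = 1050$)
$S{\left(j,u \right)} = \frac{-9 + j + u}{1050 + j + u}$ ($S{\left(j,u \right)} = \frac{u + \left(-9 + j\right)}{j + \left(u + 1050\right)} = \frac{-9 + j + u}{j + \left(1050 + u\right)} = \frac{-9 + j + u}{1050 + j + u}$)
$\left(-6365 + S{\left(222,-15 \right)}\right) \left(23901 + 29244\right) = \left(-6365 + \frac{-9 + 222 - 15}{1050 + 222 - 15}\right) \left(23901 + 29244\right) = \left(-6365 + \frac{1}{1257} \cdot 198\right) 53145 = \left(-6365 + \frac{66}{419}\right) 53145 = \left(- \frac{2666869}{419}\right) 53145 = - \frac{141730753005}{419}$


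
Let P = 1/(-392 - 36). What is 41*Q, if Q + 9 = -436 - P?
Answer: -7808819/428 ≈ -18245.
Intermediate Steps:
P = -1/428 (P = 1/(-428) = -1/428 ≈ -0.0023364)
Q = -190459/428 (Q = -9 + (-436 - 1*(-1/428)) = -9 + (-436 + 1/428) = -9 - 186607/428 = -190459/428 ≈ -445.00)
41*Q = 41*(-190459/428) = -7808819/428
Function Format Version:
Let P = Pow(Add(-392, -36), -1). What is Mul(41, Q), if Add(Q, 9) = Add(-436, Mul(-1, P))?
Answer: Rational(-7808819, 428) ≈ -18245.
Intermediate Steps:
P = Rational(-1, 428) (P = Pow(-428, -1) = Rational(-1, 428) ≈ -0.0023364)
Q = Rational(-190459, 428) (Q = Add(-9, Add(-436, Mul(-1, Rational(-1, 428)))) = Add(-9, Add(-436, Rational(1, 428))) = Add(-9, Rational(-186607, 428)) = Rational(-190459, 428) ≈ -445.00)
Mul(41, Q) = Mul(41, Rational(-190459, 428)) = Rational(-7808819, 428)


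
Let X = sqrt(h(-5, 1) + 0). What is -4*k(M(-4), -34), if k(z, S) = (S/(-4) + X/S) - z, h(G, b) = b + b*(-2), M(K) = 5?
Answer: -14 + 2*I/17 ≈ -14.0 + 0.11765*I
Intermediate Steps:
h(G, b) = -b (h(G, b) = b - 2*b = -b)
X = I (X = sqrt(-1*1 + 0) = sqrt(-1 + 0) = sqrt(-1) = I ≈ 1.0*I)
k(z, S) = -z - S/4 + I/S (k(z, S) = (S/(-4) + I/S) - z = (S*(-1/4) + I/S) - z = (-S/4 + I/S) - z = -z - S/4 + I/S)
-4*k(M(-4), -34) = -4*(-1*5 - 1/4*(-34) + I/(-34)) = -4*(-5 + 17/2 + I*(-1/34)) = -4*(-5 + 17/2 - I/34) = -4*(7/2 - I/34) = -14 + 2*I/17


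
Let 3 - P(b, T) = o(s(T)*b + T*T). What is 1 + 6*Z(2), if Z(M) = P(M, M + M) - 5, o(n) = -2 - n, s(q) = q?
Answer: 145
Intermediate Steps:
P(b, T) = 5 + T² + T*b (P(b, T) = 3 - (-2 - (T*b + T*T)) = 3 - (-2 - (T*b + T²)) = 3 - (-2 - (T² + T*b)) = 3 - (-2 + (-T² - T*b)) = 3 - (-2 - T² - T*b) = 3 + (2 + T² + T*b) = 5 + T² + T*b)
Z(M) = 6*M² (Z(M) = (5 + (M + M)² + (M + M)*M) - 5 = (5 + (2*M)² + (2*M)*M) - 5 = (5 + 4*M² + 2*M²) - 5 = (5 + 6*M²) - 5 = 6*M²)
1 + 6*Z(2) = 1 + 6*(6*2²) = 1 + 6*(6*4) = 1 + 6*24 = 1 + 144 = 145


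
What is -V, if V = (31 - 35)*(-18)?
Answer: -72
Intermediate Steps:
V = 72 (V = -4*(-18) = 72)
-V = -1*72 = -72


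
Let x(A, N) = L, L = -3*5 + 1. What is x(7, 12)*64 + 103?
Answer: -793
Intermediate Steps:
L = -14 (L = -15 + 1 = -14)
x(A, N) = -14
x(7, 12)*64 + 103 = -14*64 + 103 = -896 + 103 = -793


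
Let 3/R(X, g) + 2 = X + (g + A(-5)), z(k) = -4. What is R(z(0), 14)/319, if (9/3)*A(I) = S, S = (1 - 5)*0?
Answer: 3/2552 ≈ 0.0011755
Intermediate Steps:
S = 0 (S = -4*0 = 0)
A(I) = 0 (A(I) = (⅓)*0 = 0)
R(X, g) = 3/(-2 + X + g) (R(X, g) = 3/(-2 + (X + (g + 0))) = 3/(-2 + (X + g)) = 3/(-2 + X + g))
R(z(0), 14)/319 = (3/(-2 - 4 + 14))/319 = (3/8)/319 = (3*(⅛))/319 = (1/319)*(3/8) = 3/2552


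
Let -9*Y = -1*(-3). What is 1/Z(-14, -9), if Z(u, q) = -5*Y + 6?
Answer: 3/23 ≈ 0.13043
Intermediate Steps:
Y = -⅓ (Y = -(-1)*(-3)/9 = -⅑*3 = -⅓ ≈ -0.33333)
Z(u, q) = 23/3 (Z(u, q) = -5*(-⅓) + 6 = 5/3 + 6 = 23/3)
1/Z(-14, -9) = 1/(23/3) = 3/23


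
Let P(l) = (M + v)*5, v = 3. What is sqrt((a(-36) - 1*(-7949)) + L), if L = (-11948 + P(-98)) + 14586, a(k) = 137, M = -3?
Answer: 2*sqrt(2681) ≈ 103.56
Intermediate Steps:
P(l) = 0 (P(l) = (-3 + 3)*5 = 0*5 = 0)
L = 2638 (L = (-11948 + 0) + 14586 = -11948 + 14586 = 2638)
sqrt((a(-36) - 1*(-7949)) + L) = sqrt((137 - 1*(-7949)) + 2638) = sqrt((137 + 7949) + 2638) = sqrt(8086 + 2638) = sqrt(10724) = 2*sqrt(2681)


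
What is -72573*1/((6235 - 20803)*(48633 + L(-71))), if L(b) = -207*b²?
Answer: -24191/4831011024 ≈ -5.0074e-6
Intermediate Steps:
-72573*1/((6235 - 20803)*(48633 + L(-71))) = -72573*1/((6235 - 20803)*(48633 - 207*(-71)²)) = -72573*(-1/(14568*(48633 - 207*5041))) = -72573*(-1/(14568*(48633 - 1043487))) = -72573/((-14568*(-994854))) = -72573/14493033072 = -72573*1/14493033072 = -24191/4831011024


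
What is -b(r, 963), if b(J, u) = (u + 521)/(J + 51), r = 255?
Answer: -742/153 ≈ -4.8497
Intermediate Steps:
b(J, u) = (521 + u)/(51 + J)
-b(r, 963) = -(521 + 963)/(51 + 255) = -1484/306 = -1*742/153 = -742/153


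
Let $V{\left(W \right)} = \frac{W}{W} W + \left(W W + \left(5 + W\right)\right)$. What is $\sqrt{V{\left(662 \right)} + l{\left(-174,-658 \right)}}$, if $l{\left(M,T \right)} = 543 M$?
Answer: $\sqrt{345091} \approx 587.44$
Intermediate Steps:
$V{\left(W \right)} = 5 + W^{2} + 2 W$ ($V{\left(W \right)} = 1 W + \left(W^{2} + \left(5 + W\right)\right) = W + \left(5 + W + W^{2}\right) = 5 + W^{2} + 2 W$)
$\sqrt{V{\left(662 \right)} + l{\left(-174,-658 \right)}} = \sqrt{\left(5 + 662^{2} + 2 \cdot 662\right) + 543 \left(-174\right)} = \sqrt{\left(5 + 438244 + 1324\right) - 94482} = \sqrt{439573 - 94482} = \sqrt{345091}$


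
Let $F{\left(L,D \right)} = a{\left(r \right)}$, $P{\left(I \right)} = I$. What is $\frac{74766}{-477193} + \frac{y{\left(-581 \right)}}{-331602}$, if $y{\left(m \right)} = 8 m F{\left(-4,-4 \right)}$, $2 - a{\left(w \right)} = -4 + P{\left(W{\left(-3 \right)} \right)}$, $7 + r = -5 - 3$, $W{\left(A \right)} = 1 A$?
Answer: $- \frac{805102926}{26373025531} \approx -0.030528$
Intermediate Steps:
$W{\left(A \right)} = A$
$r = -15$ ($r = -7 - 8 = -15$)
$a{\left(w \right)} = 9$ ($a{\left(w \right)} = 2 - \left(-4 - 3\right) = 2 - -7 = 2 + 7 = 9$)
$F{\left(L,D \right)} = 9$
$y{\left(m \right)} = 72 m$ ($y{\left(m \right)} = 8 m 9 = 72 m$)
$\frac{74766}{-477193} + \frac{y{\left(-581 \right)}}{-331602} = \frac{74766}{-477193} + \frac{72 \left(-581\right)}{-331602} = 74766 \left(- \frac{1}{477193}\right) - - \frac{6972}{55267} = - \frac{74766}{477193} + \frac{6972}{55267} = - \frac{805102926}{26373025531}$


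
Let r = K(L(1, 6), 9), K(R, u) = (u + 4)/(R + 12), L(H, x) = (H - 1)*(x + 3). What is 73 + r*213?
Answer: 1215/4 ≈ 303.75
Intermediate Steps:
L(H, x) = (-1 + H)*(3 + x)
K(R, u) = (4 + u)/(12 + R)
r = 13/12 (r = (4 + 9)/(12 + (-3 - 1*6 + 3*1 + 1*6)) = 13/(12 + (-3 - 6 + 3 + 6)) = 13/(12 + 0) = 13/12 ≈ 1.0833)
73 + r*213 = 73 + (13/12)*213 = 73 + 923/4 = 1215/4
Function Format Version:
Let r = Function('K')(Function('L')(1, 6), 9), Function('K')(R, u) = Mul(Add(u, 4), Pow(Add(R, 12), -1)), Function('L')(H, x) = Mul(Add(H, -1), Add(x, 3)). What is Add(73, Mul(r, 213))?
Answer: Rational(1215, 4) ≈ 303.75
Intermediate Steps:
Function('L')(H, x) = Mul(Add(-1, H), Add(3, x))
Function('K')(R, u) = Mul(Pow(Add(12, R), -1), Add(4, u)) (Function('K')(R, u) = Mul(Add(4, u), Pow(Add(12, R), -1)) = Mul(Pow(Add(12, R), -1), Add(4, u)))
r = Rational(13, 12) (r = Mul(Pow(Add(12, Add(-3, Mul(-1, 6), Mul(3, 1), Mul(1, 6))), -1), Add(4, 9)) = Mul(Pow(Add(12, Add(-3, -6, 3, 6)), -1), 13) = Mul(Pow(Add(12, 0), -1), 13) = Mul(Pow(12, -1), 13) = Mul(Rational(1, 12), 13) = Rational(13, 12) ≈ 1.0833)
Add(73, Mul(r, 213)) = Add(73, Mul(Rational(13, 12), 213)) = Add(73, Rational(923, 4)) = Rational(1215, 4)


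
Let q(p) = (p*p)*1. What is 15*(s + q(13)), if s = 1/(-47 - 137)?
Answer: 466425/184 ≈ 2534.9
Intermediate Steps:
q(p) = p**2 (q(p) = p**2*1 = p**2)
s = -1/184 (s = 1/(-184) = -1/184 ≈ -0.0054348)
15*(s + q(13)) = 15*(-1/184 + 13**2) = 15*(-1/184 + 169) = 15*(31095/184) = 466425/184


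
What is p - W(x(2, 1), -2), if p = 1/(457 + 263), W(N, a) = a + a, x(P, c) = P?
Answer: 2881/720 ≈ 4.0014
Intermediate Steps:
W(N, a) = 2*a
p = 1/720 ≈ 0.0013889
p - W(x(2, 1), -2) = 1/720 - 2*(-2) = 1/720 - 1*(-4) = 1/720 + 4 = 2881/720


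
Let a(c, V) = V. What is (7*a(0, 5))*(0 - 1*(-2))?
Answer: 70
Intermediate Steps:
(7*a(0, 5))*(0 - 1*(-2)) = (7*5)*(0 - 1*(-2)) = 35*(0 + 2) = 35*2 = 70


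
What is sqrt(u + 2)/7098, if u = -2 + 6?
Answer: sqrt(6)/7098 ≈ 0.00034510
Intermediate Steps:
u = 4
sqrt(u + 2)/7098 = sqrt(4 + 2)/7098 = sqrt(6)/7098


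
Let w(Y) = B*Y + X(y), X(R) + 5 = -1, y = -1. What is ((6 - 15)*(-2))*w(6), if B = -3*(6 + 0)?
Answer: -2052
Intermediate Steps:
B = -18 (B = -3*6 = -18)
X(R) = -6 (X(R) = -5 - 1 = -6)
w(Y) = -6 - 18*Y (w(Y) = -18*Y - 6 = -6 - 18*Y)
((6 - 15)*(-2))*w(6) = ((6 - 15)*(-2))*(-6 - 18*6) = (-9*(-2))*(-6 - 108) = 18*(-114) = -2052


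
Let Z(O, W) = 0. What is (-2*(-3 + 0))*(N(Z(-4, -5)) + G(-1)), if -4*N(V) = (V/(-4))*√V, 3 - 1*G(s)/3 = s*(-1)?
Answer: 36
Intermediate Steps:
G(s) = 9 + 3*s (G(s) = 9 - 3*s*(-1) = 9 - (-3)*s = 9 + 3*s)
N(V) = V^(3/2)/16 (N(V) = -V/(-4)*√V/4 = -V*(-¼)*√V/4 = -(-V/4)*√V/4 = -(-1)*V^(3/2)/16 = V^(3/2)/16)
(-2*(-3 + 0))*(N(Z(-4, -5)) + G(-1)) = (-2*(-3 + 0))*(0^(3/2)/16 + (9 + 3*(-1))) = (-2*(-3))*((1/16)*0 + (9 - 3)) = 6*(0 + 6) = 6*6 = 36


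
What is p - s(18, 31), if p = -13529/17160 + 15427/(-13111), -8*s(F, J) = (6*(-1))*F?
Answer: -3479400299/224984760 ≈ -15.465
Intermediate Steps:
s(F, J) = 3*F/4 (s(F, J) = -6*(-1)*F/8 = -(-3)*F/4 = 3*F/4)
p = -442106039/224984760 (p = -13529*1/17160 + 15427*(-1/13111) = -13529/17160 - 15427/13111 = -442106039/224984760 ≈ -1.9650)
p - s(18, 31) = -442106039/224984760 - 3*18/4 = -442106039/224984760 - 1*27/2 = -442106039/224984760 - 27/2 = -3479400299/224984760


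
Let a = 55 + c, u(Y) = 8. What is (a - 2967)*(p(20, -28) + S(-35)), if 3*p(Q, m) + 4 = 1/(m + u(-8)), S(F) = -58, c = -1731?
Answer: 5511241/20 ≈ 2.7556e+5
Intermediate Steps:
p(Q, m) = -4/3 + 1/(3*(8 + m)) (p(Q, m) = -4/3 + 1/(3*(m + 8)) = -4/3 + 1/(3*(8 + m)))
a = -1676 (a = 55 - 1731 = -1676)
(a - 2967)*(p(20, -28) + S(-35)) = (-1676 - 2967)*((-31 - 4*(-28))/(3*(8 - 28)) - 58) = -4643*((⅓)*(-31 + 112)/(-20) - 58) = -4643*((⅓)*(-1/20)*81 - 58) = -4643*(-27/20 - 58) = -4643*(-1187/20) = 5511241/20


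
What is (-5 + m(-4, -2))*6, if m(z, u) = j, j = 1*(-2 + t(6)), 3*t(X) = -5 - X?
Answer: -64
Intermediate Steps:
t(X) = -5/3 - X/3 (t(X) = (-5 - X)/3 = -5/3 - X/3)
j = -17/3 (j = 1*(-2 + (-5/3 - ⅓*6)) = 1*(-2 + (-5/3 - 2)) = 1*(-2 - 11/3) = 1*(-17/3) = -17/3 ≈ -5.6667)
m(z, u) = -17/3
(-5 + m(-4, -2))*6 = (-5 - 17/3)*6 = -32/3*6 = -64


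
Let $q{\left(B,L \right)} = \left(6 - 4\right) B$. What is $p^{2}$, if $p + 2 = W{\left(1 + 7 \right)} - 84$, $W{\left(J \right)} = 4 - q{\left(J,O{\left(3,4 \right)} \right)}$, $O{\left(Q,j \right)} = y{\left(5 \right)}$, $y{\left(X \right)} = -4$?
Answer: $9604$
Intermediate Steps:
$O{\left(Q,j \right)} = -4$
$q{\left(B,L \right)} = 2 B$
$W{\left(J \right)} = 4 - 2 J$
$p = -98$ ($p = -2 - \left(80 + 2 \left(1 + 7\right)\right) = -2 + \left(\left(4 - 16\right) - 84\right) = -2 - 96 = -98$)
$p^{2} = \left(-98\right)^{2} = 9604$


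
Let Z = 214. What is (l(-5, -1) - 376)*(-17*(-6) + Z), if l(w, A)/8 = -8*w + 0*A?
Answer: -17696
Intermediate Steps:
l(w, A) = -64*w (l(w, A) = 8*(-8*w + 0*A) = 8*(-8*w + 0) = 8*(-8*w) = -64*w)
(l(-5, -1) - 376)*(-17*(-6) + Z) = (-64*(-5) - 376)*(-17*(-6) + 214) = (320 - 376)*(102 + 214) = -56*316 = -17696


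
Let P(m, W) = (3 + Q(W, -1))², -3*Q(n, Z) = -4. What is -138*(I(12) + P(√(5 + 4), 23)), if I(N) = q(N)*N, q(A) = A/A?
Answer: -12742/3 ≈ -4247.3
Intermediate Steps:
Q(n, Z) = 4/3 (Q(n, Z) = -⅓*(-4) = 4/3)
q(A) = 1
P(m, W) = 169/9 (P(m, W) = (3 + 4/3)² = (13/3)² = 169/9)
I(N) = N (I(N) = 1*N = N)
-138*(I(12) + P(√(5 + 4), 23)) = -138*(12 + 169/9) = -138*277/9 = -12742/3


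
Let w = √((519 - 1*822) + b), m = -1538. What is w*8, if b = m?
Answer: 8*I*√1841 ≈ 343.25*I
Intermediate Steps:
b = -1538
w = I*√1841 (w = √((519 - 1*822) - 1538) = √((519 - 822) - 1538) = √(-303 - 1538) = √(-1841) = I*√1841 ≈ 42.907*I)
w*8 = (I*√1841)*8 = 8*I*√1841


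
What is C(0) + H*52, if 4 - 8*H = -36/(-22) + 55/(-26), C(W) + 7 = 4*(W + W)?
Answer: 973/44 ≈ 22.114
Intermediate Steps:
C(W) = -7 + 8*W (C(W) = -7 + 4*(W + W) = -7 + 4*(2*W) = -7 + 8*W)
H = 1281/2288 (H = ½ - (-36/(-22) + 55/(-26))/8 = ½ - (-36*(-1/22) + 55*(-1/26))/8 = ½ - (18/11 - 55/26)/8 = ½ - ⅛*(-137/286) = ½ + 137/2288 = 1281/2288 ≈ 0.55988)
C(0) + H*52 = (-7 + 8*0) + (1281/2288)*52 = (-7 + 0) + 1281/44 = -7 + 1281/44 = 973/44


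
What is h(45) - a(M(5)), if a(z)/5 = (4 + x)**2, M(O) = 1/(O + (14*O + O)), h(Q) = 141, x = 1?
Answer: 16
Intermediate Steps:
M(O) = 1/(16*O) (M(O) = 1/(O + 15*O) = 1/(16*O))
a(z) = 125 (a(z) = 5*(4 + 1)**2 = 5*5**2 = 5*25 = 125)
h(45) - a(M(5)) = 141 - 1*125 = 141 - 125 = 16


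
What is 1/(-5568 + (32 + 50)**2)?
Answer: 1/1156 ≈ 0.00086505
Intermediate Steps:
1/(-5568 + (32 + 50)**2) = 1/(-5568 + 82**2) = 1/(-5568 + 6724) = 1/1156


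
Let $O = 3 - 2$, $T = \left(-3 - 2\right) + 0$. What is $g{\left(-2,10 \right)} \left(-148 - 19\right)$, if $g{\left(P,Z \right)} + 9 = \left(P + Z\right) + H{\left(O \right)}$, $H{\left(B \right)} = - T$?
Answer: $-668$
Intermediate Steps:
$T = -5$ ($T = -5 + 0 = -5$)
$O = 1$ ($O = 3 - 2 = 1$)
$H{\left(B \right)} = 5$ ($H{\left(B \right)} = \left(-1\right) \left(-5\right) = 5$)
$g{\left(P,Z \right)} = -4 + P + Z$ ($g{\left(P,Z \right)} = -9 + \left(\left(P + Z\right) + 5\right) = -9 + \left(5 + P + Z\right) = -4 + P + Z$)
$g{\left(-2,10 \right)} \left(-148 - 19\right) = \left(-4 - 2 + 10\right) \left(-148 - 19\right) = 4 \left(-167\right) = -668$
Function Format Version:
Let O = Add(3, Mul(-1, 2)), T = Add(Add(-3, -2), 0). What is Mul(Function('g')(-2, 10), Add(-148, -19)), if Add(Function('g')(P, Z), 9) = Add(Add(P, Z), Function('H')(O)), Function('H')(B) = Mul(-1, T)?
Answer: -668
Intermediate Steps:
T = -5 (T = Add(-5, 0) = -5)
O = 1 (O = Add(3, -2) = 1)
Function('H')(B) = 5 (Function('H')(B) = Mul(-1, -5) = 5)
Function('g')(P, Z) = Add(-4, P, Z) (Function('g')(P, Z) = Add(-9, Add(Add(P, Z), 5)) = Add(-9, Add(5, P, Z)) = Add(-4, P, Z))
Mul(Function('g')(-2, 10), Add(-148, -19)) = Mul(Add(-4, -2, 10), Add(-148, -19)) = Mul(4, -167) = -668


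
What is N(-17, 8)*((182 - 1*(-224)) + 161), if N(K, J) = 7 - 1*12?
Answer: -2835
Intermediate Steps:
N(K, J) = -5 (N(K, J) = 7 - 12 = -5)
N(-17, 8)*((182 - 1*(-224)) + 161) = -5*((182 - 1*(-224)) + 161) = -5*((182 + 224) + 161) = -5*(406 + 161) = -5*567 = -2835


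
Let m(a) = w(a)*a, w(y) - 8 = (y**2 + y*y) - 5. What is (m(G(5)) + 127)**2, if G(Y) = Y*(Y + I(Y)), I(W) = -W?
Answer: 16129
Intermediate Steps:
G(Y) = 0 (G(Y) = Y*(Y - Y) = Y*0 = 0)
w(y) = 3 + 2*y**2 (w(y) = 8 + ((y**2 + y*y) - 5) = 8 + ((y**2 + y**2) - 5) = 8 + (2*y**2 - 5) = 8 + (-5 + 2*y**2) = 3 + 2*y**2)
m(a) = a*(3 + 2*a**2) (m(a) = (3 + 2*a**2)*a = a*(3 + 2*a**2))
(m(G(5)) + 127)**2 = (0*(3 + 2*0**2) + 127)**2 = (0*(3 + 2*0) + 127)**2 = (0*(3 + 0) + 127)**2 = (0*3 + 127)**2 = (0 + 127)**2 = 127**2 = 16129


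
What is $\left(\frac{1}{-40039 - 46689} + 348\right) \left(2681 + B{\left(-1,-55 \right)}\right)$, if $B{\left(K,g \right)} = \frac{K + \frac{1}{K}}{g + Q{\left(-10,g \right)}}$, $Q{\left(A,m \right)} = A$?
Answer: $\frac{5259612100581}{5637320} \approx 9.33 \cdot 10^{5}$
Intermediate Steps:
$B{\left(K,g \right)} = \frac{K + \frac{1}{K}}{-10 + g}$ ($B{\left(K,g \right)} = \frac{K + \frac{1}{K}}{g - 10} = \frac{K + \frac{1}{K}}{-10 + g}$)
$\left(\frac{1}{-40039 - 46689} + 348\right) \left(2681 + B{\left(-1,-55 \right)}\right) = \left(\frac{1}{-40039 - 46689} + 348\right) \left(2681 + \frac{1 + \left(-1\right)^{2}}{\left(-1\right) \left(-10 - 55\right)}\right) = \left(\frac{1}{-86728} + 348\right) \left(2681 - \frac{1 + 1}{-65}\right) = \left(- \frac{1}{86728} + 348\right) \left(2681 - \left(- \frac{1}{65}\right) 2\right) = \frac{30181343 \left(2681 + \frac{2}{65}\right)}{86728} = \frac{30181343}{86728} \cdot \frac{174267}{65} = \frac{5259612100581}{5637320}$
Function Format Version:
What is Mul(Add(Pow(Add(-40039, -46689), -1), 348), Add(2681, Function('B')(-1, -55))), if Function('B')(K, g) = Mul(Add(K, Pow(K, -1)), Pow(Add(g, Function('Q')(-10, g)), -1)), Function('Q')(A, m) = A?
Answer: Rational(5259612100581, 5637320) ≈ 9.3300e+5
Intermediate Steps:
Function('B')(K, g) = Mul(Pow(Add(-10, g), -1), Add(K, Pow(K, -1))) (Function('B')(K, g) = Mul(Add(K, Pow(K, -1)), Pow(Add(g, -10), -1)) = Mul(Add(K, Pow(K, -1)), Pow(Add(-10, g), -1)) = Mul(Pow(Add(-10, g), -1), Add(K, Pow(K, -1))))
Mul(Add(Pow(Add(-40039, -46689), -1), 348), Add(2681, Function('B')(-1, -55))) = Mul(Add(Pow(Add(-40039, -46689), -1), 348), Add(2681, Mul(Pow(-1, -1), Pow(Add(-10, -55), -1), Add(1, Pow(-1, 2))))) = Mul(Add(Pow(-86728, -1), 348), Add(2681, Mul(-1, Pow(-65, -1), Add(1, 1)))) = Mul(Add(Rational(-1, 86728), 348), Add(2681, Mul(-1, Rational(-1, 65), 2))) = Mul(Rational(30181343, 86728), Add(2681, Rational(2, 65))) = Mul(Rational(30181343, 86728), Rational(174267, 65)) = Rational(5259612100581, 5637320)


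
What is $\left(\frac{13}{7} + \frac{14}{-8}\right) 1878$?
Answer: $\frac{2817}{14} \approx 201.21$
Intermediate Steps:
$\left(\frac{13}{7} + \frac{14}{-8}\right) 1878 = \left(13 \cdot \frac{1}{7} + 14 \left(- \frac{1}{8}\right)\right) 1878 = \left(\frac{13}{7} - \frac{7}{4}\right) 1878 = \frac{3}{28} \cdot 1878 = \frac{2817}{14}$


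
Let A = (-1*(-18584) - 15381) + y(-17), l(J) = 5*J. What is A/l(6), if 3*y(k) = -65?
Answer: 4772/45 ≈ 106.04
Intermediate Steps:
y(k) = -65/3 (y(k) = (⅓)*(-65) = -65/3)
A = 9544/3 (A = (-1*(-18584) - 15381) - 65/3 = (18584 - 15381) - 65/3 = 3203 - 65/3 = 9544/3 ≈ 3181.3)
A/l(6) = (9544/3)/(5*6) = (9544/3)/30 = (1/30)*(9544/3) = 4772/45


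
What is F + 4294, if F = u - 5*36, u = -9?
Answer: 4105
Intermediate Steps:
F = -189 (F = -9 - 5*36 = -9 - 180 = -189)
F + 4294 = -189 + 4294 = 4105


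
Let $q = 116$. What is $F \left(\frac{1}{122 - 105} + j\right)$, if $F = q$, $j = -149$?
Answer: $- \frac{293712}{17} \approx -17277.0$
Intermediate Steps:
$F = 116$
$F \left(\frac{1}{122 - 105} + j\right) = 116 \left(\frac{1}{122 - 105} - 149\right) = 116 \left(\frac{1}{17} - 149\right) = 116 \left(- \frac{2532}{17}\right) = - \frac{293712}{17}$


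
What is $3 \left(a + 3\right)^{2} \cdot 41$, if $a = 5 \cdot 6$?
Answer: $133947$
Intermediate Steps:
$a = 30$
$3 \left(a + 3\right)^{2} \cdot 41 = 3 \left(30 + 3\right)^{2} \cdot 41 = 3 \cdot 33^{2} \cdot 41 = 3 \cdot 1089 \cdot 41 = 3267 \cdot 41 = 133947$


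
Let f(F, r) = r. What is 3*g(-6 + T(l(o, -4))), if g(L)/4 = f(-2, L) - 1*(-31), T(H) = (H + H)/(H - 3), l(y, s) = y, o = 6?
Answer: 348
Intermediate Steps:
T(H) = 2*H/(-3 + H) (T(H) = (2*H)/(-3 + H) = 2*H/(-3 + H))
g(L) = 124 + 4*L (g(L) = 4*(L - 1*(-31)) = 4*(L + 31) = 4*(31 + L) = 124 + 4*L)
3*g(-6 + T(l(o, -4))) = 3*(124 + 4*(-6 + 2*6/(-3 + 6))) = 3*(124 + 4*(-6 + 2*6/3)) = 3*(124 + 4*(-6 + 2*6*(⅓))) = 3*(124 + 4*(-6 + 4)) = 3*(124 + 4*(-2)) = 3*(124 - 8) = 3*116 = 348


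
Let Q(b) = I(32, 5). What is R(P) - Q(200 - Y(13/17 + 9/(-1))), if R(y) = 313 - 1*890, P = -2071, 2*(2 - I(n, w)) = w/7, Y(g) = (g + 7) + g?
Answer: -8101/14 ≈ -578.64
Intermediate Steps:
Y(g) = 7 + 2*g (Y(g) = (7 + g) + g = 7 + 2*g)
I(n, w) = 2 - w/14 (I(n, w) = 2 - w/(2*7) = 2 - w/14)
Q(b) = 23/14 (Q(b) = 2 - 1/14*5 = 2 - 5/14 = 23/14)
R(y) = -577 (R(y) = 313 - 890 = -577)
R(P) - Q(200 - Y(13/17 + 9/(-1))) = -577 - 1*23/14 = -577 - 23/14 = -8101/14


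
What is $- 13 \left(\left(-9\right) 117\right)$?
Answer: $13689$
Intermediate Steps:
$- 13 \left(\left(-9\right) 117\right) = \left(-13\right) \left(-1053\right) = 13689$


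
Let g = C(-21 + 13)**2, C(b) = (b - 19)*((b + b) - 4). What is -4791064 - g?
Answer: -5082664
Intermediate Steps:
C(b) = (-19 + b)*(-4 + 2*b) (C(b) = (-19 + b)*(2*b - 4) = (-19 + b)*(-4 + 2*b))
g = 291600 (g = (76 - 42*(-21 + 13) + 2*(-21 + 13)**2)**2 = (76 - 42*(-8) + 2*(-8)**2)**2 = (76 + 336 + 2*64)**2 = (76 + 336 + 128)**2 = 540**2 = 291600)
-4791064 - g = -4791064 - 1*291600 = -4791064 - 291600 = -5082664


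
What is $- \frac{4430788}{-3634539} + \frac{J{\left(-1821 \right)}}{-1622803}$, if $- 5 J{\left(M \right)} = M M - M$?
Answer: $\frac{48010379129438}{29490703964085} \approx 1.628$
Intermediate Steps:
$J{\left(M \right)} = - \frac{M^{2}}{5} + \frac{M}{5}$ ($J{\left(M \right)} = - \frac{M M - M}{5} = - \frac{M^{2} - M}{5} = - \frac{M^{2}}{5} + \frac{M}{5}$)
$- \frac{4430788}{-3634539} + \frac{J{\left(-1821 \right)}}{-1622803} = - \frac{4430788}{-3634539} + \frac{\frac{1}{5} \left(-1821\right) \left(1 - -1821\right)}{-1622803} = \left(-4430788\right) \left(- \frac{1}{3634539}\right) + \frac{1}{5} \left(-1821\right) \left(1 + 1821\right) \left(- \frac{1}{1622803}\right) = \frac{4430788}{3634539} + \frac{1}{5} \left(-1821\right) 1822 \left(- \frac{1}{1622803}\right) = \frac{4430788}{3634539} - - \frac{3317862}{8114015} = \frac{4430788}{3634539} + \frac{3317862}{8114015} = \frac{48010379129438}{29490703964085}$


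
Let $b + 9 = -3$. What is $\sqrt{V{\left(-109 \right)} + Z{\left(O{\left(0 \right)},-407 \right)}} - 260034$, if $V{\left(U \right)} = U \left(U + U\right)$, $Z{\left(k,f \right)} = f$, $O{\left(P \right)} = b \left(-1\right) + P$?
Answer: $-260034 + 3 \sqrt{2595} \approx -2.5988 \cdot 10^{5}$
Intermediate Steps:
$b = -12$ ($b = -9 - 3 = -12$)
$O{\left(P \right)} = 12 + P$ ($O{\left(P \right)} = \left(-12\right) \left(-1\right) + P = 12 + P$)
$V{\left(U \right)} = 2 U^{2}$ ($V{\left(U \right)} = U 2 U = 2 U^{2}$)
$\sqrt{V{\left(-109 \right)} + Z{\left(O{\left(0 \right)},-407 \right)}} - 260034 = \sqrt{2 \left(-109\right)^{2} - 407} - 260034 = \sqrt{2 \cdot 11881 - 407} - 260034 = \sqrt{23762 - 407} - 260034 = \sqrt{23355} - 260034 = 3 \sqrt{2595} - 260034 = -260034 + 3 \sqrt{2595}$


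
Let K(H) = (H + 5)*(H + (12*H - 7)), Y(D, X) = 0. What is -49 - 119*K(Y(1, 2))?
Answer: 4116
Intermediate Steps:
K(H) = (-7 + 13*H)*(5 + H) (K(H) = (5 + H)*(H + (-7 + 12*H)) = (5 + H)*(-7 + 13*H) = (-7 + 13*H)*(5 + H))
-49 - 119*K(Y(1, 2)) = -49 - 119*(-35 + 13*0² + 58*0) = -49 - 119*(-35 + 13*0 + 0) = -49 - 119*(-35 + 0 + 0) = -49 - 119*(-35) = -49 + 4165 = 4116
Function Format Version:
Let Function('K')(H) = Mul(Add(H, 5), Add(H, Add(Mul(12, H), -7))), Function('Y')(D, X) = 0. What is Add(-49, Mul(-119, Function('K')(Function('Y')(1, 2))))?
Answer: 4116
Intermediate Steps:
Function('K')(H) = Mul(Add(-7, Mul(13, H)), Add(5, H)) (Function('K')(H) = Mul(Add(5, H), Add(H, Add(-7, Mul(12, H)))) = Mul(Add(5, H), Add(-7, Mul(13, H))) = Mul(Add(-7, Mul(13, H)), Add(5, H)))
Add(-49, Mul(-119, Function('K')(Function('Y')(1, 2)))) = Add(-49, Mul(-119, Add(-35, Mul(13, Pow(0, 2)), Mul(58, 0)))) = Add(-49, Mul(-119, Add(-35, Mul(13, 0), 0))) = Add(-49, Mul(-119, Add(-35, 0, 0))) = Add(-49, Mul(-119, -35)) = Add(-49, 4165) = 4116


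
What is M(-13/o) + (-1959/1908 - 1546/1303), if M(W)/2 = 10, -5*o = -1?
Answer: 14740045/828708 ≈ 17.787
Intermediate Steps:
o = ⅕ (o = -⅕*(-1) = ⅕ ≈ 0.20000)
M(W) = 20 (M(W) = 2*10 = 20)
M(-13/o) + (-1959/1908 - 1546/1303) = 20 + (-1959/1908 - 1546/1303) = 20 + (-1959*1/1908 - 1546*1/1303) = 20 + (-653/636 - 1546/1303) = 20 - 1834115/828708 = 14740045/828708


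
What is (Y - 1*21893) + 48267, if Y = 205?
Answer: 26579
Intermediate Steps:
(Y - 1*21893) + 48267 = (205 - 1*21893) + 48267 = (205 - 21893) + 48267 = -21688 + 48267 = 26579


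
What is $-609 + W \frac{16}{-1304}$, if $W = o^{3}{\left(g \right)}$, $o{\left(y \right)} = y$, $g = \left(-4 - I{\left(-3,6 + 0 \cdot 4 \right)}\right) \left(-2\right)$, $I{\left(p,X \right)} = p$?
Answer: $- \frac{99283}{163} \approx -609.1$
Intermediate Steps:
$g = 2$ ($g = \left(-4 - -3\right) \left(-2\right) = \left(-4 + 3\right) \left(-2\right) = \left(-1\right) \left(-2\right) = 2$)
$W = 8$ ($W = 2^{3} = 8$)
$-609 + W \frac{16}{-1304} = -609 + 8 \frac{16}{-1304} = -609 + 8 \cdot 16 \left(- \frac{1}{1304}\right) = -609 + 8 \left(- \frac{2}{163}\right) = -609 - \frac{16}{163} = - \frac{99283}{163}$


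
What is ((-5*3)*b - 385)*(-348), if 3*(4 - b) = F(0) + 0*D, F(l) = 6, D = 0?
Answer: 144420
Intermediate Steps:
b = 2 (b = 4 - (6 + 0*0)/3 = 4 - (6 + 0)/3 = 4 - ⅓*6 = 4 - 2 = 2)
((-5*3)*b - 385)*(-348) = (-5*3*2 - 385)*(-348) = (-15*2 - 385)*(-348) = (-30 - 385)*(-348) = -415*(-348) = 144420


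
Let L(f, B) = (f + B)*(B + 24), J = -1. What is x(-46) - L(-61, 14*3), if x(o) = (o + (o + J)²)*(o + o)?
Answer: -197742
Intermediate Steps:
L(f, B) = (24 + B)*(B + f) (L(f, B) = (B + f)*(24 + B) = (24 + B)*(B + f))
x(o) = 2*o*(o + (-1 + o)²) (x(o) = (o + (o - 1)²)*(o + o) = (o + (-1 + o)²)*(2*o) = 2*o*(o + (-1 + o)²))
x(-46) - L(-61, 14*3) = 2*(-46)*(-46 + (-1 - 46)²) - ((14*3)² + 24*(14*3) + 24*(-61) + (14*3)*(-61)) = 2*(-46)*(-46 + (-47)²) - (42² + 24*42 - 1464 + 42*(-61)) = 2*(-46)*(-46 + 2209) - (1764 + 1008 - 1464 - 2562) = 2*(-46)*2163 - 1*(-1254) = -198996 + 1254 = -197742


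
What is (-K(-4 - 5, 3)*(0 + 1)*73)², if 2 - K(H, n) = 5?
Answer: 47961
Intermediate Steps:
K(H, n) = -3 (K(H, n) = 2 - 1*5 = 2 - 5 = -3)
(-K(-4 - 5, 3)*(0 + 1)*73)² = (-(-3*(0 + 1))*73)² = (-(-3*1)*73)² = (-(-3)*73)² = (-1*(-219))² = 219² = 47961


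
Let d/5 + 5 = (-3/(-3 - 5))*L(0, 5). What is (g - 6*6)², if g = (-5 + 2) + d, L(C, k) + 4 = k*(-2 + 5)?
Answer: 120409/64 ≈ 1881.4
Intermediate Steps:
L(C, k) = -4 + 3*k (L(C, k) = -4 + k*(-2 + 5) = -4 + k*3 = -4 + 3*k)
d = -35/8 (d = -25 + 5*((-3/(-3 - 5))*(-4 + 3*5)) = -25 + 5*((-3/(-8))*(-4 + 15)) = -25 + 5*(-3*(-⅛)*11) = -25 + 5*((3/8)*11) = -25 + 5*(33/8) = -25 + 165/8 = -35/8 ≈ -4.3750)
g = -59/8 (g = (-5 + 2) - 35/8 = -3 - 35/8 = -59/8 ≈ -7.3750)
(g - 6*6)² = (-59/8 - 6*6)² = (-59/8 - 36)² = (-347/8)² = 120409/64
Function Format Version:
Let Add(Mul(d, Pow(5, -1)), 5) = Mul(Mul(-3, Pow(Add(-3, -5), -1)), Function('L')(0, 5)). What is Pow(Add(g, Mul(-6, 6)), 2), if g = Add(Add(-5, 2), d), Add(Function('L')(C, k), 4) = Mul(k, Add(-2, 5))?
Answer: Rational(120409, 64) ≈ 1881.4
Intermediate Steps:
Function('L')(C, k) = Add(-4, Mul(3, k)) (Function('L')(C, k) = Add(-4, Mul(k, Add(-2, 5))) = Add(-4, Mul(k, 3)) = Add(-4, Mul(3, k)))
d = Rational(-35, 8) (d = Add(-25, Mul(5, Mul(Mul(-3, Pow(Add(-3, -5), -1)), Add(-4, Mul(3, 5))))) = Add(-25, Mul(5, Mul(Mul(-3, Pow(-8, -1)), Add(-4, 15)))) = Add(-25, Mul(5, Mul(Mul(-3, Rational(-1, 8)), 11))) = Add(-25, Mul(5, Mul(Rational(3, 8), 11))) = Add(-25, Mul(5, Rational(33, 8))) = Add(-25, Rational(165, 8)) = Rational(-35, 8) ≈ -4.3750)
g = Rational(-59, 8) (g = Add(Add(-5, 2), Rational(-35, 8)) = Add(-3, Rational(-35, 8)) = Rational(-59, 8) ≈ -7.3750)
Pow(Add(g, Mul(-6, 6)), 2) = Pow(Add(Rational(-59, 8), Mul(-6, 6)), 2) = Pow(Add(Rational(-59, 8), -36), 2) = Pow(Rational(-347, 8), 2) = Rational(120409, 64)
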